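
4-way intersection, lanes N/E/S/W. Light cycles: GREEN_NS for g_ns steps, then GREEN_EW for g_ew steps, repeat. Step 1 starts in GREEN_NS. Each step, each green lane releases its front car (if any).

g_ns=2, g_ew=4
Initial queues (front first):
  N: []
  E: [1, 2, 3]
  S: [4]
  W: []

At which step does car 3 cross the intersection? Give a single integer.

Step 1 [NS]: N:empty,E:wait,S:car4-GO,W:wait | queues: N=0 E=3 S=0 W=0
Step 2 [NS]: N:empty,E:wait,S:empty,W:wait | queues: N=0 E=3 S=0 W=0
Step 3 [EW]: N:wait,E:car1-GO,S:wait,W:empty | queues: N=0 E=2 S=0 W=0
Step 4 [EW]: N:wait,E:car2-GO,S:wait,W:empty | queues: N=0 E=1 S=0 W=0
Step 5 [EW]: N:wait,E:car3-GO,S:wait,W:empty | queues: N=0 E=0 S=0 W=0
Car 3 crosses at step 5

5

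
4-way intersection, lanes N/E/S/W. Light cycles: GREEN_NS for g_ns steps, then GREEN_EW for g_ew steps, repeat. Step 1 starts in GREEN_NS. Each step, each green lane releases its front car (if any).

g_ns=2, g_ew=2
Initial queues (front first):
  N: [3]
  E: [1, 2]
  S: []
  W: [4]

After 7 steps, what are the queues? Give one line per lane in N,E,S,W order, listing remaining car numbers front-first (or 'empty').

Step 1 [NS]: N:car3-GO,E:wait,S:empty,W:wait | queues: N=0 E=2 S=0 W=1
Step 2 [NS]: N:empty,E:wait,S:empty,W:wait | queues: N=0 E=2 S=0 W=1
Step 3 [EW]: N:wait,E:car1-GO,S:wait,W:car4-GO | queues: N=0 E=1 S=0 W=0
Step 4 [EW]: N:wait,E:car2-GO,S:wait,W:empty | queues: N=0 E=0 S=0 W=0

N: empty
E: empty
S: empty
W: empty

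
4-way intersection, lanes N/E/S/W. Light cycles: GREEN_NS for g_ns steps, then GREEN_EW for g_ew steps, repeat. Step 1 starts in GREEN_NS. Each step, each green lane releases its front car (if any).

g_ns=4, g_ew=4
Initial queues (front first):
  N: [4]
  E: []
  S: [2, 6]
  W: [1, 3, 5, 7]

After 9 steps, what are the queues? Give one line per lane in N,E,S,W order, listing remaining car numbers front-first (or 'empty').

Step 1 [NS]: N:car4-GO,E:wait,S:car2-GO,W:wait | queues: N=0 E=0 S=1 W=4
Step 2 [NS]: N:empty,E:wait,S:car6-GO,W:wait | queues: N=0 E=0 S=0 W=4
Step 3 [NS]: N:empty,E:wait,S:empty,W:wait | queues: N=0 E=0 S=0 W=4
Step 4 [NS]: N:empty,E:wait,S:empty,W:wait | queues: N=0 E=0 S=0 W=4
Step 5 [EW]: N:wait,E:empty,S:wait,W:car1-GO | queues: N=0 E=0 S=0 W=3
Step 6 [EW]: N:wait,E:empty,S:wait,W:car3-GO | queues: N=0 E=0 S=0 W=2
Step 7 [EW]: N:wait,E:empty,S:wait,W:car5-GO | queues: N=0 E=0 S=0 W=1
Step 8 [EW]: N:wait,E:empty,S:wait,W:car7-GO | queues: N=0 E=0 S=0 W=0

N: empty
E: empty
S: empty
W: empty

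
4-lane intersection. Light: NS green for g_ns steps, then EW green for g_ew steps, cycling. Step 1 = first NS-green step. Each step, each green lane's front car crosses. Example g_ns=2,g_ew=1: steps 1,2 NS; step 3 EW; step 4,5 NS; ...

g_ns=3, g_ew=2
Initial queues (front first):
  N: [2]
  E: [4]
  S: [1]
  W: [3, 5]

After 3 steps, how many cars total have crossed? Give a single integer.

Answer: 2

Derivation:
Step 1 [NS]: N:car2-GO,E:wait,S:car1-GO,W:wait | queues: N=0 E=1 S=0 W=2
Step 2 [NS]: N:empty,E:wait,S:empty,W:wait | queues: N=0 E=1 S=0 W=2
Step 3 [NS]: N:empty,E:wait,S:empty,W:wait | queues: N=0 E=1 S=0 W=2
Cars crossed by step 3: 2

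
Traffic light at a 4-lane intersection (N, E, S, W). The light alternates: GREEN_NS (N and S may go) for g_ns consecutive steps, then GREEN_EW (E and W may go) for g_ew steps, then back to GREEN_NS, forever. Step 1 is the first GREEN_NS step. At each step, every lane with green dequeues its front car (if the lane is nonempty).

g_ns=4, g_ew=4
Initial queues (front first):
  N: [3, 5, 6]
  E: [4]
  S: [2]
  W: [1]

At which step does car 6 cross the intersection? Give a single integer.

Step 1 [NS]: N:car3-GO,E:wait,S:car2-GO,W:wait | queues: N=2 E=1 S=0 W=1
Step 2 [NS]: N:car5-GO,E:wait,S:empty,W:wait | queues: N=1 E=1 S=0 W=1
Step 3 [NS]: N:car6-GO,E:wait,S:empty,W:wait | queues: N=0 E=1 S=0 W=1
Step 4 [NS]: N:empty,E:wait,S:empty,W:wait | queues: N=0 E=1 S=0 W=1
Step 5 [EW]: N:wait,E:car4-GO,S:wait,W:car1-GO | queues: N=0 E=0 S=0 W=0
Car 6 crosses at step 3

3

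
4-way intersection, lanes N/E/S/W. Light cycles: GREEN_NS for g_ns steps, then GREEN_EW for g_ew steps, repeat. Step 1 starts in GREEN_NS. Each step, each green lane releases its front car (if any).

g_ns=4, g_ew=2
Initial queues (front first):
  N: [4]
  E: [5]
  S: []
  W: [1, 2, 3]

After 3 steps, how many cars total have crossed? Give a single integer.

Step 1 [NS]: N:car4-GO,E:wait,S:empty,W:wait | queues: N=0 E=1 S=0 W=3
Step 2 [NS]: N:empty,E:wait,S:empty,W:wait | queues: N=0 E=1 S=0 W=3
Step 3 [NS]: N:empty,E:wait,S:empty,W:wait | queues: N=0 E=1 S=0 W=3
Cars crossed by step 3: 1

Answer: 1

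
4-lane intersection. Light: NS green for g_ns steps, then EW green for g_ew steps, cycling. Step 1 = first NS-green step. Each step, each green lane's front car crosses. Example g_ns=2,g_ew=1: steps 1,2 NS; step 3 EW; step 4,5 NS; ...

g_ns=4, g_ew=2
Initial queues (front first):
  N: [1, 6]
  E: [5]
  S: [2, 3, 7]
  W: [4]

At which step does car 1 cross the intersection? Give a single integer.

Step 1 [NS]: N:car1-GO,E:wait,S:car2-GO,W:wait | queues: N=1 E=1 S=2 W=1
Step 2 [NS]: N:car6-GO,E:wait,S:car3-GO,W:wait | queues: N=0 E=1 S=1 W=1
Step 3 [NS]: N:empty,E:wait,S:car7-GO,W:wait | queues: N=0 E=1 S=0 W=1
Step 4 [NS]: N:empty,E:wait,S:empty,W:wait | queues: N=0 E=1 S=0 W=1
Step 5 [EW]: N:wait,E:car5-GO,S:wait,W:car4-GO | queues: N=0 E=0 S=0 W=0
Car 1 crosses at step 1

1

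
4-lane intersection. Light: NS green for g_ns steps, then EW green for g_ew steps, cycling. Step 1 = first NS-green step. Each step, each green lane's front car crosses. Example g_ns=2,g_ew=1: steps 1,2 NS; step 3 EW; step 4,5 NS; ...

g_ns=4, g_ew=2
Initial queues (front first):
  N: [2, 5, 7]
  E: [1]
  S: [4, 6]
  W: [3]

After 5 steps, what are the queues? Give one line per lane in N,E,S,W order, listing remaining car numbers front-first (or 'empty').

Step 1 [NS]: N:car2-GO,E:wait,S:car4-GO,W:wait | queues: N=2 E=1 S=1 W=1
Step 2 [NS]: N:car5-GO,E:wait,S:car6-GO,W:wait | queues: N=1 E=1 S=0 W=1
Step 3 [NS]: N:car7-GO,E:wait,S:empty,W:wait | queues: N=0 E=1 S=0 W=1
Step 4 [NS]: N:empty,E:wait,S:empty,W:wait | queues: N=0 E=1 S=0 W=1
Step 5 [EW]: N:wait,E:car1-GO,S:wait,W:car3-GO | queues: N=0 E=0 S=0 W=0

N: empty
E: empty
S: empty
W: empty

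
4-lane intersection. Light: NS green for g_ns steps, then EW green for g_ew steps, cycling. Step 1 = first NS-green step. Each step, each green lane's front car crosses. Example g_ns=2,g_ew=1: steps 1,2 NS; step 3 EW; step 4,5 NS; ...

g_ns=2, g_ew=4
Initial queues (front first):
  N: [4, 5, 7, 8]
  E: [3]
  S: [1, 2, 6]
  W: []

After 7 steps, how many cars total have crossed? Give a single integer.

Step 1 [NS]: N:car4-GO,E:wait,S:car1-GO,W:wait | queues: N=3 E=1 S=2 W=0
Step 2 [NS]: N:car5-GO,E:wait,S:car2-GO,W:wait | queues: N=2 E=1 S=1 W=0
Step 3 [EW]: N:wait,E:car3-GO,S:wait,W:empty | queues: N=2 E=0 S=1 W=0
Step 4 [EW]: N:wait,E:empty,S:wait,W:empty | queues: N=2 E=0 S=1 W=0
Step 5 [EW]: N:wait,E:empty,S:wait,W:empty | queues: N=2 E=0 S=1 W=0
Step 6 [EW]: N:wait,E:empty,S:wait,W:empty | queues: N=2 E=0 S=1 W=0
Step 7 [NS]: N:car7-GO,E:wait,S:car6-GO,W:wait | queues: N=1 E=0 S=0 W=0
Cars crossed by step 7: 7

Answer: 7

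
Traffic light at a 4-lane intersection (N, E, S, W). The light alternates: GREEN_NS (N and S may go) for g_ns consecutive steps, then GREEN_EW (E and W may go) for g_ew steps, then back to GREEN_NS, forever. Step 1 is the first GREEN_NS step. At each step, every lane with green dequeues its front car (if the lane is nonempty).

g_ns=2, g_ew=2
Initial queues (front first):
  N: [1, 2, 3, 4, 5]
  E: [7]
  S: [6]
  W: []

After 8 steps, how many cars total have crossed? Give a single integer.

Step 1 [NS]: N:car1-GO,E:wait,S:car6-GO,W:wait | queues: N=4 E=1 S=0 W=0
Step 2 [NS]: N:car2-GO,E:wait,S:empty,W:wait | queues: N=3 E=1 S=0 W=0
Step 3 [EW]: N:wait,E:car7-GO,S:wait,W:empty | queues: N=3 E=0 S=0 W=0
Step 4 [EW]: N:wait,E:empty,S:wait,W:empty | queues: N=3 E=0 S=0 W=0
Step 5 [NS]: N:car3-GO,E:wait,S:empty,W:wait | queues: N=2 E=0 S=0 W=0
Step 6 [NS]: N:car4-GO,E:wait,S:empty,W:wait | queues: N=1 E=0 S=0 W=0
Step 7 [EW]: N:wait,E:empty,S:wait,W:empty | queues: N=1 E=0 S=0 W=0
Step 8 [EW]: N:wait,E:empty,S:wait,W:empty | queues: N=1 E=0 S=0 W=0
Cars crossed by step 8: 6

Answer: 6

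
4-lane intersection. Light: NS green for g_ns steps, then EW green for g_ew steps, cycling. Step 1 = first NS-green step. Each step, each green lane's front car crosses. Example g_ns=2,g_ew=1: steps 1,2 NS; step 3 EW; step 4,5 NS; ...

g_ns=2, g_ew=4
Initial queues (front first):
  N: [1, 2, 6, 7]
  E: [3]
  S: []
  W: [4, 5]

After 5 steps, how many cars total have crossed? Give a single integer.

Step 1 [NS]: N:car1-GO,E:wait,S:empty,W:wait | queues: N=3 E=1 S=0 W=2
Step 2 [NS]: N:car2-GO,E:wait,S:empty,W:wait | queues: N=2 E=1 S=0 W=2
Step 3 [EW]: N:wait,E:car3-GO,S:wait,W:car4-GO | queues: N=2 E=0 S=0 W=1
Step 4 [EW]: N:wait,E:empty,S:wait,W:car5-GO | queues: N=2 E=0 S=0 W=0
Step 5 [EW]: N:wait,E:empty,S:wait,W:empty | queues: N=2 E=0 S=0 W=0
Cars crossed by step 5: 5

Answer: 5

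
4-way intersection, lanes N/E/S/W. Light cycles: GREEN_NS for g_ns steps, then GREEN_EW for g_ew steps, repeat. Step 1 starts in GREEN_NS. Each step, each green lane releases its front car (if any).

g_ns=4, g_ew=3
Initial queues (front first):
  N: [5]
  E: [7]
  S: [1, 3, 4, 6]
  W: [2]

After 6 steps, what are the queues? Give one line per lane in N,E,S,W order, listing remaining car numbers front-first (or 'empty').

Step 1 [NS]: N:car5-GO,E:wait,S:car1-GO,W:wait | queues: N=0 E=1 S=3 W=1
Step 2 [NS]: N:empty,E:wait,S:car3-GO,W:wait | queues: N=0 E=1 S=2 W=1
Step 3 [NS]: N:empty,E:wait,S:car4-GO,W:wait | queues: N=0 E=1 S=1 W=1
Step 4 [NS]: N:empty,E:wait,S:car6-GO,W:wait | queues: N=0 E=1 S=0 W=1
Step 5 [EW]: N:wait,E:car7-GO,S:wait,W:car2-GO | queues: N=0 E=0 S=0 W=0

N: empty
E: empty
S: empty
W: empty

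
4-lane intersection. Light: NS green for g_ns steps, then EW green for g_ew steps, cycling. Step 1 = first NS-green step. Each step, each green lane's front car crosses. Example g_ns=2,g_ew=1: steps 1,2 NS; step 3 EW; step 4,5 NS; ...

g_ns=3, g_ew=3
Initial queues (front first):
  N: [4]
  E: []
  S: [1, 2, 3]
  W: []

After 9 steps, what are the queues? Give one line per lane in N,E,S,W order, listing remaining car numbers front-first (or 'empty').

Step 1 [NS]: N:car4-GO,E:wait,S:car1-GO,W:wait | queues: N=0 E=0 S=2 W=0
Step 2 [NS]: N:empty,E:wait,S:car2-GO,W:wait | queues: N=0 E=0 S=1 W=0
Step 3 [NS]: N:empty,E:wait,S:car3-GO,W:wait | queues: N=0 E=0 S=0 W=0

N: empty
E: empty
S: empty
W: empty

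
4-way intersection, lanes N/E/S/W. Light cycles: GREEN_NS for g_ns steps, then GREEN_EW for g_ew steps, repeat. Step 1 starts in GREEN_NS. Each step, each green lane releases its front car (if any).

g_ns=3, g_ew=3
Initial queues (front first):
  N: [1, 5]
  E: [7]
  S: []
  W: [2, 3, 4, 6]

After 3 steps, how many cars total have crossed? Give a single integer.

Step 1 [NS]: N:car1-GO,E:wait,S:empty,W:wait | queues: N=1 E=1 S=0 W=4
Step 2 [NS]: N:car5-GO,E:wait,S:empty,W:wait | queues: N=0 E=1 S=0 W=4
Step 3 [NS]: N:empty,E:wait,S:empty,W:wait | queues: N=0 E=1 S=0 W=4
Cars crossed by step 3: 2

Answer: 2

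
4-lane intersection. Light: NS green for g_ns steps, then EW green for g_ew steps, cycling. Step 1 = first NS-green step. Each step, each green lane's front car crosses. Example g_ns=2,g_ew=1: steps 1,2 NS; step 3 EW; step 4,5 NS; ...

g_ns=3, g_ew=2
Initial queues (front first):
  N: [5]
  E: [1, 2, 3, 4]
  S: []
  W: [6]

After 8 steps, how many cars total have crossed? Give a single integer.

Step 1 [NS]: N:car5-GO,E:wait,S:empty,W:wait | queues: N=0 E=4 S=0 W=1
Step 2 [NS]: N:empty,E:wait,S:empty,W:wait | queues: N=0 E=4 S=0 W=1
Step 3 [NS]: N:empty,E:wait,S:empty,W:wait | queues: N=0 E=4 S=0 W=1
Step 4 [EW]: N:wait,E:car1-GO,S:wait,W:car6-GO | queues: N=0 E=3 S=0 W=0
Step 5 [EW]: N:wait,E:car2-GO,S:wait,W:empty | queues: N=0 E=2 S=0 W=0
Step 6 [NS]: N:empty,E:wait,S:empty,W:wait | queues: N=0 E=2 S=0 W=0
Step 7 [NS]: N:empty,E:wait,S:empty,W:wait | queues: N=0 E=2 S=0 W=0
Step 8 [NS]: N:empty,E:wait,S:empty,W:wait | queues: N=0 E=2 S=0 W=0
Cars crossed by step 8: 4

Answer: 4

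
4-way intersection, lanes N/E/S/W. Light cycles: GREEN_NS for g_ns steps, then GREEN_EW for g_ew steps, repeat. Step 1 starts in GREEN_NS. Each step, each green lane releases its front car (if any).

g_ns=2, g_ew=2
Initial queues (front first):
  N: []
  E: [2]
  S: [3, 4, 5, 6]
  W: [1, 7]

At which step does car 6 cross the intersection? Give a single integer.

Step 1 [NS]: N:empty,E:wait,S:car3-GO,W:wait | queues: N=0 E=1 S=3 W=2
Step 2 [NS]: N:empty,E:wait,S:car4-GO,W:wait | queues: N=0 E=1 S=2 W=2
Step 3 [EW]: N:wait,E:car2-GO,S:wait,W:car1-GO | queues: N=0 E=0 S=2 W=1
Step 4 [EW]: N:wait,E:empty,S:wait,W:car7-GO | queues: N=0 E=0 S=2 W=0
Step 5 [NS]: N:empty,E:wait,S:car5-GO,W:wait | queues: N=0 E=0 S=1 W=0
Step 6 [NS]: N:empty,E:wait,S:car6-GO,W:wait | queues: N=0 E=0 S=0 W=0
Car 6 crosses at step 6

6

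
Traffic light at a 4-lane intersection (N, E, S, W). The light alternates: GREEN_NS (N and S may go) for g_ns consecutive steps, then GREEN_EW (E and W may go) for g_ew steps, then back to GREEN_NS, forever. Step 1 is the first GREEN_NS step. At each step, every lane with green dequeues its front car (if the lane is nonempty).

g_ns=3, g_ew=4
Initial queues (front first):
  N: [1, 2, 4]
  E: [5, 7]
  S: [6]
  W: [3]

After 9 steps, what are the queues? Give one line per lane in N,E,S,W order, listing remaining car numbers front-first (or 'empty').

Step 1 [NS]: N:car1-GO,E:wait,S:car6-GO,W:wait | queues: N=2 E=2 S=0 W=1
Step 2 [NS]: N:car2-GO,E:wait,S:empty,W:wait | queues: N=1 E=2 S=0 W=1
Step 3 [NS]: N:car4-GO,E:wait,S:empty,W:wait | queues: N=0 E=2 S=0 W=1
Step 4 [EW]: N:wait,E:car5-GO,S:wait,W:car3-GO | queues: N=0 E=1 S=0 W=0
Step 5 [EW]: N:wait,E:car7-GO,S:wait,W:empty | queues: N=0 E=0 S=0 W=0

N: empty
E: empty
S: empty
W: empty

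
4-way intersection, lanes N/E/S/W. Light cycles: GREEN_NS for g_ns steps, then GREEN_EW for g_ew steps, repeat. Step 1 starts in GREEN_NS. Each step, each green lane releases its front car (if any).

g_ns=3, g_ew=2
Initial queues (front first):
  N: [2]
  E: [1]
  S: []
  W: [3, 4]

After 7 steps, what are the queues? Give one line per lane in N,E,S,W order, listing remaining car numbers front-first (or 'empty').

Step 1 [NS]: N:car2-GO,E:wait,S:empty,W:wait | queues: N=0 E=1 S=0 W=2
Step 2 [NS]: N:empty,E:wait,S:empty,W:wait | queues: N=0 E=1 S=0 W=2
Step 3 [NS]: N:empty,E:wait,S:empty,W:wait | queues: N=0 E=1 S=0 W=2
Step 4 [EW]: N:wait,E:car1-GO,S:wait,W:car3-GO | queues: N=0 E=0 S=0 W=1
Step 5 [EW]: N:wait,E:empty,S:wait,W:car4-GO | queues: N=0 E=0 S=0 W=0

N: empty
E: empty
S: empty
W: empty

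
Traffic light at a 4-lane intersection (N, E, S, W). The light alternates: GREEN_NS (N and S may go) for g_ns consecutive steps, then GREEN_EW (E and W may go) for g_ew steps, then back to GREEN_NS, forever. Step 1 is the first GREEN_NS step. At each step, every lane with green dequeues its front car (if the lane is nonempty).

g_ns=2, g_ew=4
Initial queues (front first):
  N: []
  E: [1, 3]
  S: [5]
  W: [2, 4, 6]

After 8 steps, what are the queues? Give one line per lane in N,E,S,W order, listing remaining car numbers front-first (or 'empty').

Step 1 [NS]: N:empty,E:wait,S:car5-GO,W:wait | queues: N=0 E=2 S=0 W=3
Step 2 [NS]: N:empty,E:wait,S:empty,W:wait | queues: N=0 E=2 S=0 W=3
Step 3 [EW]: N:wait,E:car1-GO,S:wait,W:car2-GO | queues: N=0 E=1 S=0 W=2
Step 4 [EW]: N:wait,E:car3-GO,S:wait,W:car4-GO | queues: N=0 E=0 S=0 W=1
Step 5 [EW]: N:wait,E:empty,S:wait,W:car6-GO | queues: N=0 E=0 S=0 W=0

N: empty
E: empty
S: empty
W: empty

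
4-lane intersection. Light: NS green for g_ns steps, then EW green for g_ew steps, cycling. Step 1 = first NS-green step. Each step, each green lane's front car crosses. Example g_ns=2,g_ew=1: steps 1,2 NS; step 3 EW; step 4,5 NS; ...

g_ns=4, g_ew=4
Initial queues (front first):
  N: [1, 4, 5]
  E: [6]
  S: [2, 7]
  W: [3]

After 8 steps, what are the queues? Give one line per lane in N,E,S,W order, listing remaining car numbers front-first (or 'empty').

Step 1 [NS]: N:car1-GO,E:wait,S:car2-GO,W:wait | queues: N=2 E=1 S=1 W=1
Step 2 [NS]: N:car4-GO,E:wait,S:car7-GO,W:wait | queues: N=1 E=1 S=0 W=1
Step 3 [NS]: N:car5-GO,E:wait,S:empty,W:wait | queues: N=0 E=1 S=0 W=1
Step 4 [NS]: N:empty,E:wait,S:empty,W:wait | queues: N=0 E=1 S=0 W=1
Step 5 [EW]: N:wait,E:car6-GO,S:wait,W:car3-GO | queues: N=0 E=0 S=0 W=0

N: empty
E: empty
S: empty
W: empty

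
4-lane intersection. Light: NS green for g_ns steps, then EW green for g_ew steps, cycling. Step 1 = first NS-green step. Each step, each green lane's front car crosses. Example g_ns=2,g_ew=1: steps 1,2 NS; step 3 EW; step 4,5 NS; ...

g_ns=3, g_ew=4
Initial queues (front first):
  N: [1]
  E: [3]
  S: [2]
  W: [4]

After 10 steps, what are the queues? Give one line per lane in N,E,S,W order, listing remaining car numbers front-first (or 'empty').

Step 1 [NS]: N:car1-GO,E:wait,S:car2-GO,W:wait | queues: N=0 E=1 S=0 W=1
Step 2 [NS]: N:empty,E:wait,S:empty,W:wait | queues: N=0 E=1 S=0 W=1
Step 3 [NS]: N:empty,E:wait,S:empty,W:wait | queues: N=0 E=1 S=0 W=1
Step 4 [EW]: N:wait,E:car3-GO,S:wait,W:car4-GO | queues: N=0 E=0 S=0 W=0

N: empty
E: empty
S: empty
W: empty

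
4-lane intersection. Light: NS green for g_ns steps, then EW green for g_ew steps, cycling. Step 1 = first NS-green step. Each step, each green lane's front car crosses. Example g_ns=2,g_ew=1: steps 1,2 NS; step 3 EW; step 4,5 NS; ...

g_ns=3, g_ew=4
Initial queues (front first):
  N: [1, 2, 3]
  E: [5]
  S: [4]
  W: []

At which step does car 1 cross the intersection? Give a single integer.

Step 1 [NS]: N:car1-GO,E:wait,S:car4-GO,W:wait | queues: N=2 E=1 S=0 W=0
Step 2 [NS]: N:car2-GO,E:wait,S:empty,W:wait | queues: N=1 E=1 S=0 W=0
Step 3 [NS]: N:car3-GO,E:wait,S:empty,W:wait | queues: N=0 E=1 S=0 W=0
Step 4 [EW]: N:wait,E:car5-GO,S:wait,W:empty | queues: N=0 E=0 S=0 W=0
Car 1 crosses at step 1

1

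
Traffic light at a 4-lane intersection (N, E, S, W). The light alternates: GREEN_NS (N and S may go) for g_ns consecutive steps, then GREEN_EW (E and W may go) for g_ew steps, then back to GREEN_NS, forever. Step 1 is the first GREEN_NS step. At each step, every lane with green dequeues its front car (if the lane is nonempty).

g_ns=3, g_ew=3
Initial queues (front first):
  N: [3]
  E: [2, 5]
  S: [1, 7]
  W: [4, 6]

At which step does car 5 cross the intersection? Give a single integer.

Step 1 [NS]: N:car3-GO,E:wait,S:car1-GO,W:wait | queues: N=0 E=2 S=1 W=2
Step 2 [NS]: N:empty,E:wait,S:car7-GO,W:wait | queues: N=0 E=2 S=0 W=2
Step 3 [NS]: N:empty,E:wait,S:empty,W:wait | queues: N=0 E=2 S=0 W=2
Step 4 [EW]: N:wait,E:car2-GO,S:wait,W:car4-GO | queues: N=0 E=1 S=0 W=1
Step 5 [EW]: N:wait,E:car5-GO,S:wait,W:car6-GO | queues: N=0 E=0 S=0 W=0
Car 5 crosses at step 5

5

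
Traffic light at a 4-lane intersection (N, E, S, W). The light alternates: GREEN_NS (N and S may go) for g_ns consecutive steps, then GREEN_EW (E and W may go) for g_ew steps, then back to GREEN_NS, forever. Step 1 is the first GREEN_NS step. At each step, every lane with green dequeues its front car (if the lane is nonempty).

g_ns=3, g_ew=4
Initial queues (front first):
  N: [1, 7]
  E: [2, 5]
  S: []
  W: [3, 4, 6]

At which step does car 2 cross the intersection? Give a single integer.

Step 1 [NS]: N:car1-GO,E:wait,S:empty,W:wait | queues: N=1 E=2 S=0 W=3
Step 2 [NS]: N:car7-GO,E:wait,S:empty,W:wait | queues: N=0 E=2 S=0 W=3
Step 3 [NS]: N:empty,E:wait,S:empty,W:wait | queues: N=0 E=2 S=0 W=3
Step 4 [EW]: N:wait,E:car2-GO,S:wait,W:car3-GO | queues: N=0 E=1 S=0 W=2
Step 5 [EW]: N:wait,E:car5-GO,S:wait,W:car4-GO | queues: N=0 E=0 S=0 W=1
Step 6 [EW]: N:wait,E:empty,S:wait,W:car6-GO | queues: N=0 E=0 S=0 W=0
Car 2 crosses at step 4

4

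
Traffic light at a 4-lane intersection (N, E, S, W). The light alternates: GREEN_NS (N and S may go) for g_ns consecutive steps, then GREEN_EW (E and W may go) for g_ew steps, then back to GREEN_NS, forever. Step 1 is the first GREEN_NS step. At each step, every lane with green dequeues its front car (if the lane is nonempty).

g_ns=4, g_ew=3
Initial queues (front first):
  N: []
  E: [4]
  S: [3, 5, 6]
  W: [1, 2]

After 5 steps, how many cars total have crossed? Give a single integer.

Answer: 5

Derivation:
Step 1 [NS]: N:empty,E:wait,S:car3-GO,W:wait | queues: N=0 E=1 S=2 W=2
Step 2 [NS]: N:empty,E:wait,S:car5-GO,W:wait | queues: N=0 E=1 S=1 W=2
Step 3 [NS]: N:empty,E:wait,S:car6-GO,W:wait | queues: N=0 E=1 S=0 W=2
Step 4 [NS]: N:empty,E:wait,S:empty,W:wait | queues: N=0 E=1 S=0 W=2
Step 5 [EW]: N:wait,E:car4-GO,S:wait,W:car1-GO | queues: N=0 E=0 S=0 W=1
Cars crossed by step 5: 5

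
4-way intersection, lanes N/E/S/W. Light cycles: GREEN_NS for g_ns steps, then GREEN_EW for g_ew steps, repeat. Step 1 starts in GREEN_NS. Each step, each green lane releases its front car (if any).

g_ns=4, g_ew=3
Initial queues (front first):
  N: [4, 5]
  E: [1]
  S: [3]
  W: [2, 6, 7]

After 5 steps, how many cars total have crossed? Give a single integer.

Answer: 5

Derivation:
Step 1 [NS]: N:car4-GO,E:wait,S:car3-GO,W:wait | queues: N=1 E=1 S=0 W=3
Step 2 [NS]: N:car5-GO,E:wait,S:empty,W:wait | queues: N=0 E=1 S=0 W=3
Step 3 [NS]: N:empty,E:wait,S:empty,W:wait | queues: N=0 E=1 S=0 W=3
Step 4 [NS]: N:empty,E:wait,S:empty,W:wait | queues: N=0 E=1 S=0 W=3
Step 5 [EW]: N:wait,E:car1-GO,S:wait,W:car2-GO | queues: N=0 E=0 S=0 W=2
Cars crossed by step 5: 5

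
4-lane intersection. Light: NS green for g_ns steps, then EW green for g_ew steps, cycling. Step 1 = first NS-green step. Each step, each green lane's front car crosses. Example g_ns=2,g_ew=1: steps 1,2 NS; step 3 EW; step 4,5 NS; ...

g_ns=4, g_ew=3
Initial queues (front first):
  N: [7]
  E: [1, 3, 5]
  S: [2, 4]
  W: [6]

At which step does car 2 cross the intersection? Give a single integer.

Step 1 [NS]: N:car7-GO,E:wait,S:car2-GO,W:wait | queues: N=0 E=3 S=1 W=1
Step 2 [NS]: N:empty,E:wait,S:car4-GO,W:wait | queues: N=0 E=3 S=0 W=1
Step 3 [NS]: N:empty,E:wait,S:empty,W:wait | queues: N=0 E=3 S=0 W=1
Step 4 [NS]: N:empty,E:wait,S:empty,W:wait | queues: N=0 E=3 S=0 W=1
Step 5 [EW]: N:wait,E:car1-GO,S:wait,W:car6-GO | queues: N=0 E=2 S=0 W=0
Step 6 [EW]: N:wait,E:car3-GO,S:wait,W:empty | queues: N=0 E=1 S=0 W=0
Step 7 [EW]: N:wait,E:car5-GO,S:wait,W:empty | queues: N=0 E=0 S=0 W=0
Car 2 crosses at step 1

1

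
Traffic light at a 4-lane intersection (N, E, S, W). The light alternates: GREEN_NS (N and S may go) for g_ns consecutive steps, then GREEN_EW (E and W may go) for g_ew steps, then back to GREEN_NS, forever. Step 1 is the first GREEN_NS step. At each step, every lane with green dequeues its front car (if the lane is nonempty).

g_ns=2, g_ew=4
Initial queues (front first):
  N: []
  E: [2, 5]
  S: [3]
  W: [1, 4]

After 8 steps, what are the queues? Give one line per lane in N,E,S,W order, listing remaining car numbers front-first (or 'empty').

Step 1 [NS]: N:empty,E:wait,S:car3-GO,W:wait | queues: N=0 E=2 S=0 W=2
Step 2 [NS]: N:empty,E:wait,S:empty,W:wait | queues: N=0 E=2 S=0 W=2
Step 3 [EW]: N:wait,E:car2-GO,S:wait,W:car1-GO | queues: N=0 E=1 S=0 W=1
Step 4 [EW]: N:wait,E:car5-GO,S:wait,W:car4-GO | queues: N=0 E=0 S=0 W=0

N: empty
E: empty
S: empty
W: empty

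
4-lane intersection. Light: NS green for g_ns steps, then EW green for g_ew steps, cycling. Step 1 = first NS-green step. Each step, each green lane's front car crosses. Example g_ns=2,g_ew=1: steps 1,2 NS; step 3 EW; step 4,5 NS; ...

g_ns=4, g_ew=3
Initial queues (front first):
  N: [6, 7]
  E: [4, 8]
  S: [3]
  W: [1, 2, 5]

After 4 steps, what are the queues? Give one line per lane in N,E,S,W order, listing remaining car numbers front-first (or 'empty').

Step 1 [NS]: N:car6-GO,E:wait,S:car3-GO,W:wait | queues: N=1 E=2 S=0 W=3
Step 2 [NS]: N:car7-GO,E:wait,S:empty,W:wait | queues: N=0 E=2 S=0 W=3
Step 3 [NS]: N:empty,E:wait,S:empty,W:wait | queues: N=0 E=2 S=0 W=3
Step 4 [NS]: N:empty,E:wait,S:empty,W:wait | queues: N=0 E=2 S=0 W=3

N: empty
E: 4 8
S: empty
W: 1 2 5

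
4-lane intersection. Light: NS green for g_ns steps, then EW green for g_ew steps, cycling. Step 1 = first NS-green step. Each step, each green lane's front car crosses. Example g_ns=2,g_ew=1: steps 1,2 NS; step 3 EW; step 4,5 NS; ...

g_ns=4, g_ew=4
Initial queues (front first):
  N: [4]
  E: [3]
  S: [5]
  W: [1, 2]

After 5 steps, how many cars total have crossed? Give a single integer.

Answer: 4

Derivation:
Step 1 [NS]: N:car4-GO,E:wait,S:car5-GO,W:wait | queues: N=0 E=1 S=0 W=2
Step 2 [NS]: N:empty,E:wait,S:empty,W:wait | queues: N=0 E=1 S=0 W=2
Step 3 [NS]: N:empty,E:wait,S:empty,W:wait | queues: N=0 E=1 S=0 W=2
Step 4 [NS]: N:empty,E:wait,S:empty,W:wait | queues: N=0 E=1 S=0 W=2
Step 5 [EW]: N:wait,E:car3-GO,S:wait,W:car1-GO | queues: N=0 E=0 S=0 W=1
Cars crossed by step 5: 4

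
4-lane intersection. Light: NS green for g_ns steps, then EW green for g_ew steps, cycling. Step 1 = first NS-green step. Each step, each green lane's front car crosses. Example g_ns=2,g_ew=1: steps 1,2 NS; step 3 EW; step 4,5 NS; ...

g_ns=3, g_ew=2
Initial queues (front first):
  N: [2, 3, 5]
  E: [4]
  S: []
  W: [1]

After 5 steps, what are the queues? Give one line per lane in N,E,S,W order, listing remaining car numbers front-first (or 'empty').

Step 1 [NS]: N:car2-GO,E:wait,S:empty,W:wait | queues: N=2 E=1 S=0 W=1
Step 2 [NS]: N:car3-GO,E:wait,S:empty,W:wait | queues: N=1 E=1 S=0 W=1
Step 3 [NS]: N:car5-GO,E:wait,S:empty,W:wait | queues: N=0 E=1 S=0 W=1
Step 4 [EW]: N:wait,E:car4-GO,S:wait,W:car1-GO | queues: N=0 E=0 S=0 W=0

N: empty
E: empty
S: empty
W: empty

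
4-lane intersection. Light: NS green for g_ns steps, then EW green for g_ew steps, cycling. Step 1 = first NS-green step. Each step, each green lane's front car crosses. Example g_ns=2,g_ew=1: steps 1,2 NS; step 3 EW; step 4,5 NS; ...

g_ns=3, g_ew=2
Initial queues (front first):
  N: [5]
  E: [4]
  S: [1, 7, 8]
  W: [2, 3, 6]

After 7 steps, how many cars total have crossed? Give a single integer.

Step 1 [NS]: N:car5-GO,E:wait,S:car1-GO,W:wait | queues: N=0 E=1 S=2 W=3
Step 2 [NS]: N:empty,E:wait,S:car7-GO,W:wait | queues: N=0 E=1 S=1 W=3
Step 3 [NS]: N:empty,E:wait,S:car8-GO,W:wait | queues: N=0 E=1 S=0 W=3
Step 4 [EW]: N:wait,E:car4-GO,S:wait,W:car2-GO | queues: N=0 E=0 S=0 W=2
Step 5 [EW]: N:wait,E:empty,S:wait,W:car3-GO | queues: N=0 E=0 S=0 W=1
Step 6 [NS]: N:empty,E:wait,S:empty,W:wait | queues: N=0 E=0 S=0 W=1
Step 7 [NS]: N:empty,E:wait,S:empty,W:wait | queues: N=0 E=0 S=0 W=1
Cars crossed by step 7: 7

Answer: 7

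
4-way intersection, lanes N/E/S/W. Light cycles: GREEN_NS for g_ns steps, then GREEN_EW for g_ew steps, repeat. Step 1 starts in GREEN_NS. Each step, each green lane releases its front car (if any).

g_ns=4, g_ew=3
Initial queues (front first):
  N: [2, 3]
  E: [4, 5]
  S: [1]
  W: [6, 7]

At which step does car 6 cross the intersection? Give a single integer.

Step 1 [NS]: N:car2-GO,E:wait,S:car1-GO,W:wait | queues: N=1 E=2 S=0 W=2
Step 2 [NS]: N:car3-GO,E:wait,S:empty,W:wait | queues: N=0 E=2 S=0 W=2
Step 3 [NS]: N:empty,E:wait,S:empty,W:wait | queues: N=0 E=2 S=0 W=2
Step 4 [NS]: N:empty,E:wait,S:empty,W:wait | queues: N=0 E=2 S=0 W=2
Step 5 [EW]: N:wait,E:car4-GO,S:wait,W:car6-GO | queues: N=0 E=1 S=0 W=1
Step 6 [EW]: N:wait,E:car5-GO,S:wait,W:car7-GO | queues: N=0 E=0 S=0 W=0
Car 6 crosses at step 5

5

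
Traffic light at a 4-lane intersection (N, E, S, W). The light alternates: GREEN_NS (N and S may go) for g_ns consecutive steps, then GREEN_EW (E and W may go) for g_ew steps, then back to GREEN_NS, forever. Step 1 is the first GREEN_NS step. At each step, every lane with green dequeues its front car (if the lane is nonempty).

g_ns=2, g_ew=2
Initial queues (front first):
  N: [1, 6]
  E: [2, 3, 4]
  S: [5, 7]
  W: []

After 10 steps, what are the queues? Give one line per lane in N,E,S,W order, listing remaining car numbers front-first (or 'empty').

Step 1 [NS]: N:car1-GO,E:wait,S:car5-GO,W:wait | queues: N=1 E=3 S=1 W=0
Step 2 [NS]: N:car6-GO,E:wait,S:car7-GO,W:wait | queues: N=0 E=3 S=0 W=0
Step 3 [EW]: N:wait,E:car2-GO,S:wait,W:empty | queues: N=0 E=2 S=0 W=0
Step 4 [EW]: N:wait,E:car3-GO,S:wait,W:empty | queues: N=0 E=1 S=0 W=0
Step 5 [NS]: N:empty,E:wait,S:empty,W:wait | queues: N=0 E=1 S=0 W=0
Step 6 [NS]: N:empty,E:wait,S:empty,W:wait | queues: N=0 E=1 S=0 W=0
Step 7 [EW]: N:wait,E:car4-GO,S:wait,W:empty | queues: N=0 E=0 S=0 W=0

N: empty
E: empty
S: empty
W: empty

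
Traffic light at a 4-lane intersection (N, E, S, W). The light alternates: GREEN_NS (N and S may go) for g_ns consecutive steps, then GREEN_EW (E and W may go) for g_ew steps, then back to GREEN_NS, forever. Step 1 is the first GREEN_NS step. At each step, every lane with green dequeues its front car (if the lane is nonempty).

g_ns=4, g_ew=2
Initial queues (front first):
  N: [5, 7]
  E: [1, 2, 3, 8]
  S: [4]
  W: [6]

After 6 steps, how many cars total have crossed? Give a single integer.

Step 1 [NS]: N:car5-GO,E:wait,S:car4-GO,W:wait | queues: N=1 E=4 S=0 W=1
Step 2 [NS]: N:car7-GO,E:wait,S:empty,W:wait | queues: N=0 E=4 S=0 W=1
Step 3 [NS]: N:empty,E:wait,S:empty,W:wait | queues: N=0 E=4 S=0 W=1
Step 4 [NS]: N:empty,E:wait,S:empty,W:wait | queues: N=0 E=4 S=0 W=1
Step 5 [EW]: N:wait,E:car1-GO,S:wait,W:car6-GO | queues: N=0 E=3 S=0 W=0
Step 6 [EW]: N:wait,E:car2-GO,S:wait,W:empty | queues: N=0 E=2 S=0 W=0
Cars crossed by step 6: 6

Answer: 6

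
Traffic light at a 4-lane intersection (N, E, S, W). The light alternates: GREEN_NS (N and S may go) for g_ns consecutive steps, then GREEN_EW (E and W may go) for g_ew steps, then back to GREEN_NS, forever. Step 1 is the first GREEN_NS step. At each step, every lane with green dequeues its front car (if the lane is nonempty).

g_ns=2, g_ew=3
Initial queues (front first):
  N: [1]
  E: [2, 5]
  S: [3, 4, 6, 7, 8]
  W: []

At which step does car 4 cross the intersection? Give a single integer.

Step 1 [NS]: N:car1-GO,E:wait,S:car3-GO,W:wait | queues: N=0 E=2 S=4 W=0
Step 2 [NS]: N:empty,E:wait,S:car4-GO,W:wait | queues: N=0 E=2 S=3 W=0
Step 3 [EW]: N:wait,E:car2-GO,S:wait,W:empty | queues: N=0 E=1 S=3 W=0
Step 4 [EW]: N:wait,E:car5-GO,S:wait,W:empty | queues: N=0 E=0 S=3 W=0
Step 5 [EW]: N:wait,E:empty,S:wait,W:empty | queues: N=0 E=0 S=3 W=0
Step 6 [NS]: N:empty,E:wait,S:car6-GO,W:wait | queues: N=0 E=0 S=2 W=0
Step 7 [NS]: N:empty,E:wait,S:car7-GO,W:wait | queues: N=0 E=0 S=1 W=0
Step 8 [EW]: N:wait,E:empty,S:wait,W:empty | queues: N=0 E=0 S=1 W=0
Step 9 [EW]: N:wait,E:empty,S:wait,W:empty | queues: N=0 E=0 S=1 W=0
Step 10 [EW]: N:wait,E:empty,S:wait,W:empty | queues: N=0 E=0 S=1 W=0
Step 11 [NS]: N:empty,E:wait,S:car8-GO,W:wait | queues: N=0 E=0 S=0 W=0
Car 4 crosses at step 2

2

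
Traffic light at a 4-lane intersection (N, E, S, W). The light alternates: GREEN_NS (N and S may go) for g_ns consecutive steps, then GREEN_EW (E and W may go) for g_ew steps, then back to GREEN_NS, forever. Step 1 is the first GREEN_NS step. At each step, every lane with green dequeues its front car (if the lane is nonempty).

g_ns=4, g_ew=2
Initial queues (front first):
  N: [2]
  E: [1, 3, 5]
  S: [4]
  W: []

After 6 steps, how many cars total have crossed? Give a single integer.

Answer: 4

Derivation:
Step 1 [NS]: N:car2-GO,E:wait,S:car4-GO,W:wait | queues: N=0 E=3 S=0 W=0
Step 2 [NS]: N:empty,E:wait,S:empty,W:wait | queues: N=0 E=3 S=0 W=0
Step 3 [NS]: N:empty,E:wait,S:empty,W:wait | queues: N=0 E=3 S=0 W=0
Step 4 [NS]: N:empty,E:wait,S:empty,W:wait | queues: N=0 E=3 S=0 W=0
Step 5 [EW]: N:wait,E:car1-GO,S:wait,W:empty | queues: N=0 E=2 S=0 W=0
Step 6 [EW]: N:wait,E:car3-GO,S:wait,W:empty | queues: N=0 E=1 S=0 W=0
Cars crossed by step 6: 4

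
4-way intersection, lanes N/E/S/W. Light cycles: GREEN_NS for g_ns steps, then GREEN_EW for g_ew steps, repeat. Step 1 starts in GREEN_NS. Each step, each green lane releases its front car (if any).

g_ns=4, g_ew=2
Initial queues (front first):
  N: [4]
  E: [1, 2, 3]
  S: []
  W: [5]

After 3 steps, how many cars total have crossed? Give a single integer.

Step 1 [NS]: N:car4-GO,E:wait,S:empty,W:wait | queues: N=0 E=3 S=0 W=1
Step 2 [NS]: N:empty,E:wait,S:empty,W:wait | queues: N=0 E=3 S=0 W=1
Step 3 [NS]: N:empty,E:wait,S:empty,W:wait | queues: N=0 E=3 S=0 W=1
Cars crossed by step 3: 1

Answer: 1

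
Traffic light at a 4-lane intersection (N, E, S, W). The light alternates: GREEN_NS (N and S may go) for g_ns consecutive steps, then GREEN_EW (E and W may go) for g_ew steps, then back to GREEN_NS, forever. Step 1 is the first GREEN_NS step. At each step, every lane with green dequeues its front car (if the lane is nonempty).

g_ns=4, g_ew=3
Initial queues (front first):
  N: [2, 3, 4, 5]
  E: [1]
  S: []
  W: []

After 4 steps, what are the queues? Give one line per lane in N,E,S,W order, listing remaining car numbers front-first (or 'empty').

Step 1 [NS]: N:car2-GO,E:wait,S:empty,W:wait | queues: N=3 E=1 S=0 W=0
Step 2 [NS]: N:car3-GO,E:wait,S:empty,W:wait | queues: N=2 E=1 S=0 W=0
Step 3 [NS]: N:car4-GO,E:wait,S:empty,W:wait | queues: N=1 E=1 S=0 W=0
Step 4 [NS]: N:car5-GO,E:wait,S:empty,W:wait | queues: N=0 E=1 S=0 W=0

N: empty
E: 1
S: empty
W: empty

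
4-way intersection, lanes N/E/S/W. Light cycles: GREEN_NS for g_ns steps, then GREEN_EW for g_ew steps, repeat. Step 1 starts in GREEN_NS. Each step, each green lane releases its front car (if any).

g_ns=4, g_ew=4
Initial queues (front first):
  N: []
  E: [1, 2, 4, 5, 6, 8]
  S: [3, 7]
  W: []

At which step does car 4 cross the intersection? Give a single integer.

Step 1 [NS]: N:empty,E:wait,S:car3-GO,W:wait | queues: N=0 E=6 S=1 W=0
Step 2 [NS]: N:empty,E:wait,S:car7-GO,W:wait | queues: N=0 E=6 S=0 W=0
Step 3 [NS]: N:empty,E:wait,S:empty,W:wait | queues: N=0 E=6 S=0 W=0
Step 4 [NS]: N:empty,E:wait,S:empty,W:wait | queues: N=0 E=6 S=0 W=0
Step 5 [EW]: N:wait,E:car1-GO,S:wait,W:empty | queues: N=0 E=5 S=0 W=0
Step 6 [EW]: N:wait,E:car2-GO,S:wait,W:empty | queues: N=0 E=4 S=0 W=0
Step 7 [EW]: N:wait,E:car4-GO,S:wait,W:empty | queues: N=0 E=3 S=0 W=0
Step 8 [EW]: N:wait,E:car5-GO,S:wait,W:empty | queues: N=0 E=2 S=0 W=0
Step 9 [NS]: N:empty,E:wait,S:empty,W:wait | queues: N=0 E=2 S=0 W=0
Step 10 [NS]: N:empty,E:wait,S:empty,W:wait | queues: N=0 E=2 S=0 W=0
Step 11 [NS]: N:empty,E:wait,S:empty,W:wait | queues: N=0 E=2 S=0 W=0
Step 12 [NS]: N:empty,E:wait,S:empty,W:wait | queues: N=0 E=2 S=0 W=0
Step 13 [EW]: N:wait,E:car6-GO,S:wait,W:empty | queues: N=0 E=1 S=0 W=0
Step 14 [EW]: N:wait,E:car8-GO,S:wait,W:empty | queues: N=0 E=0 S=0 W=0
Car 4 crosses at step 7

7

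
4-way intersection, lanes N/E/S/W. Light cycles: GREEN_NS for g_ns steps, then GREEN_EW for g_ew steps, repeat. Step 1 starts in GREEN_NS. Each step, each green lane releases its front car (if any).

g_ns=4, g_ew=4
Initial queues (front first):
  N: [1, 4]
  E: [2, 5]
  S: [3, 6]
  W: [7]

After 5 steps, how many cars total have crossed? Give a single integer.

Step 1 [NS]: N:car1-GO,E:wait,S:car3-GO,W:wait | queues: N=1 E=2 S=1 W=1
Step 2 [NS]: N:car4-GO,E:wait,S:car6-GO,W:wait | queues: N=0 E=2 S=0 W=1
Step 3 [NS]: N:empty,E:wait,S:empty,W:wait | queues: N=0 E=2 S=0 W=1
Step 4 [NS]: N:empty,E:wait,S:empty,W:wait | queues: N=0 E=2 S=0 W=1
Step 5 [EW]: N:wait,E:car2-GO,S:wait,W:car7-GO | queues: N=0 E=1 S=0 W=0
Cars crossed by step 5: 6

Answer: 6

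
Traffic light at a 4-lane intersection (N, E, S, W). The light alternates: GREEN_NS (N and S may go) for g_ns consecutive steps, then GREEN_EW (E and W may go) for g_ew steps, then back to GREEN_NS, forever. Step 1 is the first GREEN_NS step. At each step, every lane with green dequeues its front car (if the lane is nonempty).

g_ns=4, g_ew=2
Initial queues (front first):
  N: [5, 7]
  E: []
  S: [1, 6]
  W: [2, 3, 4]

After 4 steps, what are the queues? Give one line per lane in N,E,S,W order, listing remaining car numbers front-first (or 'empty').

Step 1 [NS]: N:car5-GO,E:wait,S:car1-GO,W:wait | queues: N=1 E=0 S=1 W=3
Step 2 [NS]: N:car7-GO,E:wait,S:car6-GO,W:wait | queues: N=0 E=0 S=0 W=3
Step 3 [NS]: N:empty,E:wait,S:empty,W:wait | queues: N=0 E=0 S=0 W=3
Step 4 [NS]: N:empty,E:wait,S:empty,W:wait | queues: N=0 E=0 S=0 W=3

N: empty
E: empty
S: empty
W: 2 3 4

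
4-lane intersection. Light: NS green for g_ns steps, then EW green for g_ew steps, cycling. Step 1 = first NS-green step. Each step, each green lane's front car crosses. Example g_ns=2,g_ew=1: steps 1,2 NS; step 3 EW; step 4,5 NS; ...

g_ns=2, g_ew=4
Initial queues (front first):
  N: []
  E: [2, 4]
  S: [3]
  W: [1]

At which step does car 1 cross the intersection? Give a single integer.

Step 1 [NS]: N:empty,E:wait,S:car3-GO,W:wait | queues: N=0 E=2 S=0 W=1
Step 2 [NS]: N:empty,E:wait,S:empty,W:wait | queues: N=0 E=2 S=0 W=1
Step 3 [EW]: N:wait,E:car2-GO,S:wait,W:car1-GO | queues: N=0 E=1 S=0 W=0
Step 4 [EW]: N:wait,E:car4-GO,S:wait,W:empty | queues: N=0 E=0 S=0 W=0
Car 1 crosses at step 3

3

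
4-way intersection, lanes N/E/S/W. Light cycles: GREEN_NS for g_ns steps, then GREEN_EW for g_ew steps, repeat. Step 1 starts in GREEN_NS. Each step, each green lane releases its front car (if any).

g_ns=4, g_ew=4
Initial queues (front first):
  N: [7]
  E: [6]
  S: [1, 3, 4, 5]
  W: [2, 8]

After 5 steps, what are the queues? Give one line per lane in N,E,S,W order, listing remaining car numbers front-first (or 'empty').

Step 1 [NS]: N:car7-GO,E:wait,S:car1-GO,W:wait | queues: N=0 E=1 S=3 W=2
Step 2 [NS]: N:empty,E:wait,S:car3-GO,W:wait | queues: N=0 E=1 S=2 W=2
Step 3 [NS]: N:empty,E:wait,S:car4-GO,W:wait | queues: N=0 E=1 S=1 W=2
Step 4 [NS]: N:empty,E:wait,S:car5-GO,W:wait | queues: N=0 E=1 S=0 W=2
Step 5 [EW]: N:wait,E:car6-GO,S:wait,W:car2-GO | queues: N=0 E=0 S=0 W=1

N: empty
E: empty
S: empty
W: 8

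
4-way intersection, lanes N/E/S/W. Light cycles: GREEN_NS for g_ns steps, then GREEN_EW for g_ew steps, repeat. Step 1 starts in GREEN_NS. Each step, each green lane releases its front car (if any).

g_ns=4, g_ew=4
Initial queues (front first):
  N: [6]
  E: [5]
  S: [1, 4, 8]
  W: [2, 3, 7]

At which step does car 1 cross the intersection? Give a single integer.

Step 1 [NS]: N:car6-GO,E:wait,S:car1-GO,W:wait | queues: N=0 E=1 S=2 W=3
Step 2 [NS]: N:empty,E:wait,S:car4-GO,W:wait | queues: N=0 E=1 S=1 W=3
Step 3 [NS]: N:empty,E:wait,S:car8-GO,W:wait | queues: N=0 E=1 S=0 W=3
Step 4 [NS]: N:empty,E:wait,S:empty,W:wait | queues: N=0 E=1 S=0 W=3
Step 5 [EW]: N:wait,E:car5-GO,S:wait,W:car2-GO | queues: N=0 E=0 S=0 W=2
Step 6 [EW]: N:wait,E:empty,S:wait,W:car3-GO | queues: N=0 E=0 S=0 W=1
Step 7 [EW]: N:wait,E:empty,S:wait,W:car7-GO | queues: N=0 E=0 S=0 W=0
Car 1 crosses at step 1

1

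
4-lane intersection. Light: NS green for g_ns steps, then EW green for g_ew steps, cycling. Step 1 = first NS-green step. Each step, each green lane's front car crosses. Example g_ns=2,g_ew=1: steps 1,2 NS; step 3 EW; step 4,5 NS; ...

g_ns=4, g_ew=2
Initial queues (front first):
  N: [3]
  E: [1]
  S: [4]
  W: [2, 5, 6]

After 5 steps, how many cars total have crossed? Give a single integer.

Step 1 [NS]: N:car3-GO,E:wait,S:car4-GO,W:wait | queues: N=0 E=1 S=0 W=3
Step 2 [NS]: N:empty,E:wait,S:empty,W:wait | queues: N=0 E=1 S=0 W=3
Step 3 [NS]: N:empty,E:wait,S:empty,W:wait | queues: N=0 E=1 S=0 W=3
Step 4 [NS]: N:empty,E:wait,S:empty,W:wait | queues: N=0 E=1 S=0 W=3
Step 5 [EW]: N:wait,E:car1-GO,S:wait,W:car2-GO | queues: N=0 E=0 S=0 W=2
Cars crossed by step 5: 4

Answer: 4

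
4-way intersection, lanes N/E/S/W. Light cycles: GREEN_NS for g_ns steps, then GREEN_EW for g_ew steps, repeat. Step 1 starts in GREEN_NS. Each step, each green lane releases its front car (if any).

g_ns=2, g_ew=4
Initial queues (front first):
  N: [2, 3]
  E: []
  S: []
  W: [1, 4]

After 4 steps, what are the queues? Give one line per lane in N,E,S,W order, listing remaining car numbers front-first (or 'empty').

Step 1 [NS]: N:car2-GO,E:wait,S:empty,W:wait | queues: N=1 E=0 S=0 W=2
Step 2 [NS]: N:car3-GO,E:wait,S:empty,W:wait | queues: N=0 E=0 S=0 W=2
Step 3 [EW]: N:wait,E:empty,S:wait,W:car1-GO | queues: N=0 E=0 S=0 W=1
Step 4 [EW]: N:wait,E:empty,S:wait,W:car4-GO | queues: N=0 E=0 S=0 W=0

N: empty
E: empty
S: empty
W: empty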